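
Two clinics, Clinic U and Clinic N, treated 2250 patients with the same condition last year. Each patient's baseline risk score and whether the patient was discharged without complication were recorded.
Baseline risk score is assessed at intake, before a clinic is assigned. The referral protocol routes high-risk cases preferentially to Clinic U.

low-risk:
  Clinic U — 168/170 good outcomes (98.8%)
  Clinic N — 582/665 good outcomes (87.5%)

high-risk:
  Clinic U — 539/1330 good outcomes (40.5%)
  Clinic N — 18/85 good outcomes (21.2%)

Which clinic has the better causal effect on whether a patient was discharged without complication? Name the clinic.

Clinic U

Within every baseline risk score level Clinic U has the higher rate, yet pooled Clinic N does — Simpson's reversal.
Nothing the clinic does changes baseline risk score; the imbalance is an allocation artefact. With baseline risk score also predicting the outcome, the pooled figure is confounded, and the within-stratum comparison is the causal one.
Within each level — low-risk: 98.8% vs 87.5%; high-risk: 40.5% vs 21.2% — Clinic U is higher every time.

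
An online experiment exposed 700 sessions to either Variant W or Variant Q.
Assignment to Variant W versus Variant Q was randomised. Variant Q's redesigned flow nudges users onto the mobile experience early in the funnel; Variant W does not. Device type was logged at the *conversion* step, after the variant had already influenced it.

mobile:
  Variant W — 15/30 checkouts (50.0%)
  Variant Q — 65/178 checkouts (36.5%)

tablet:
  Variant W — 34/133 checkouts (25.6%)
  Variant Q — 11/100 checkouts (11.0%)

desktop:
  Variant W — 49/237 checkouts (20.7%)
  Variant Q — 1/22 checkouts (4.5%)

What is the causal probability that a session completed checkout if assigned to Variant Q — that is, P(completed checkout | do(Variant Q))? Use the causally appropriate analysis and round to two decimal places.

Within every device type level Variant W has the higher rate, yet pooled Variant Q does — Simpson's reversal.
Device type lies on the pathway variant → device type → outcome, so adjusting for it blocks the indirect effect. For the total causal effect of variant, use the unadjusted pooled rates.
So P(outcome | do(Variant Q)) is just the pooled rate for Variant Q: 77/300 = 0.257.

0.26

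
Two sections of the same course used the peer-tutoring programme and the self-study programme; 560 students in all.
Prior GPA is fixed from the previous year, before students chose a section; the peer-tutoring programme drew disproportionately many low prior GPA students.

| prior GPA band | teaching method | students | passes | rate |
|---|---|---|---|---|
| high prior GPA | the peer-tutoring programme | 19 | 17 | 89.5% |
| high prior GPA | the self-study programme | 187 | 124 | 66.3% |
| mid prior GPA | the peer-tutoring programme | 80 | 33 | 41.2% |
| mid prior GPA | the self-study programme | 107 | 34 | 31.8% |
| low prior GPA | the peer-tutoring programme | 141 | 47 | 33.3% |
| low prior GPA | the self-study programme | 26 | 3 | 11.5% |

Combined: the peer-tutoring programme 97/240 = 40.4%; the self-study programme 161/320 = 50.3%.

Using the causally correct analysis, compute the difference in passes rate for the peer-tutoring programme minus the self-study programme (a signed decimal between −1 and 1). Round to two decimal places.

Prior GPA band differs across teaching methods for reasons unrelated to any effect of the teaching method itself, and it separately predicts the outcome — a classic confounder. We must compare within prior GPA band levels.
Adjusting over the population distribution of prior GPA band: 0.368·(0.895−0.663) + 0.334·(0.412−0.318) + 0.298·(0.333−0.115) = +0.182.

+0.18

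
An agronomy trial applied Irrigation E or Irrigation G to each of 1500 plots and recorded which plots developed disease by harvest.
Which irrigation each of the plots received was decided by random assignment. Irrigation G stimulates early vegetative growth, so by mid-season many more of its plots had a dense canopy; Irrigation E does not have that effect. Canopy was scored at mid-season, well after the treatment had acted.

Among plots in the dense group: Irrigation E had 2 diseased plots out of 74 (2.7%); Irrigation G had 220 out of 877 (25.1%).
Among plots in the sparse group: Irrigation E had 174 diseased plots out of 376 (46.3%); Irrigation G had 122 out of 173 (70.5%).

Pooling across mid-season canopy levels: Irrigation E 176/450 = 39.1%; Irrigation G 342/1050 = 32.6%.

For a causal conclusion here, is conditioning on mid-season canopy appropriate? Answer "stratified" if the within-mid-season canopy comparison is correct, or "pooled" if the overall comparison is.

pooled

Mid-season canopy is recorded after the irrigation and is itself shifted by it — it sits on the causal path from irrigation to outcome. Conditioning on a mediator would strip out part of the effect we want; the pooled comparison gives the total causal effect.
Pooled: Irrigation E 39.1% vs Irrigation G 32.6%; Irrigation G is lower overall.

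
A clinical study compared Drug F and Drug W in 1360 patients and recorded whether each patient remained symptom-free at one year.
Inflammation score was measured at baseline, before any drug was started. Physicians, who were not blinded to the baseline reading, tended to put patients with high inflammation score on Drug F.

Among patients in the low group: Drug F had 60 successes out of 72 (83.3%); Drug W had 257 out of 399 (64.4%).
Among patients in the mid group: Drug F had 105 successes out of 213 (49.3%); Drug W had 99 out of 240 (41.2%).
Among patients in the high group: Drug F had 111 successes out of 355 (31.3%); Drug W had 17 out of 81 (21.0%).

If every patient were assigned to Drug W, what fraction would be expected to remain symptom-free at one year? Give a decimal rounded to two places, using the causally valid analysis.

0.43

The inflammation score-specific comparison favours Drug F throughout, but the pooled figures favour Drug W. The question is whether to condition on inflammation score.
Inflammation score differs across drugs for reasons unrelated to any effect of the drug itself, and it separately predicts the outcome — a classic confounder. We must compare within inflammation score levels.
Standardising Drug W to the population inflammation score mix: 0.346·257/399 + 0.333·99/240 + 0.321·17/81 = 0.428.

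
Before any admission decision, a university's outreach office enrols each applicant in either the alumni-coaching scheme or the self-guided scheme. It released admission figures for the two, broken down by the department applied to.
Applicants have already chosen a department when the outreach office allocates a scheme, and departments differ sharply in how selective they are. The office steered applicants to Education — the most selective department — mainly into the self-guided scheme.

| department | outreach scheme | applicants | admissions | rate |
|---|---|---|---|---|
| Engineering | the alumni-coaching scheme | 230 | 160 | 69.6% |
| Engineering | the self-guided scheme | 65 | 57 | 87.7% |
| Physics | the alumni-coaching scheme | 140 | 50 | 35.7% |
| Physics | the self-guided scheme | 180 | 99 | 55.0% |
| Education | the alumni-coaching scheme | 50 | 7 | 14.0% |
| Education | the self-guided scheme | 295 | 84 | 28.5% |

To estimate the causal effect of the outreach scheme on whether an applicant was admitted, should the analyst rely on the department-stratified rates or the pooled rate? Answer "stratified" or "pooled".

stratified

Department satisfies the back-door criterion: it is not a descendant of the outreach scheme, and it blocks the spurious path from outreach scheme to outcome. Adjusting for it (i.e., using the within-department rates) gives the causal effect.
Within each level — Engineering: 69.6% vs 87.7%; Physics: 35.7% vs 55.0%; Education: 14.0% vs 28.5% — the self-guided scheme is higher every time.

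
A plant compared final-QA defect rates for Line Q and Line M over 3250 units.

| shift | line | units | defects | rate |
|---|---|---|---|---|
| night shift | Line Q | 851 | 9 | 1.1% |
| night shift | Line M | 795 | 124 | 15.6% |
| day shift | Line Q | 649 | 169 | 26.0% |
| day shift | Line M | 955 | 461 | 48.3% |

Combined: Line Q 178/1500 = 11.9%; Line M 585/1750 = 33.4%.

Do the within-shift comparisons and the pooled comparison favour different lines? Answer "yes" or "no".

Within each shift level (night shift 1.1% vs 15.6%; day shift 26.0% vs 48.3%), Line Q has the lower rate every time. Pooled: 11.9% vs 33.4% — Line Q has the lower rate overall. They agree.

no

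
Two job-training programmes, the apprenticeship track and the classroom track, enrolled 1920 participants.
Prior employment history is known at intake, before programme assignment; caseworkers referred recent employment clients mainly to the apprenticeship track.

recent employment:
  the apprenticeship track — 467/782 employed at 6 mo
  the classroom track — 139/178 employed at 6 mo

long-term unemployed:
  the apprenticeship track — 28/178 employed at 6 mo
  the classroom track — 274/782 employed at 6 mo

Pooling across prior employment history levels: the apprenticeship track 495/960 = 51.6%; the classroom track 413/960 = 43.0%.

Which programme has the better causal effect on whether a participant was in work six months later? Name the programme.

the classroom track

the classroom track is higher inside every prior employment history stratum but the apprenticeship track is higher in aggregate. Whether to stratify depends on how prior employment history relates to the programme.
Here prior employment history is a common cause — it drives both which programme a case falls under and the outcome. The crude comparison mixes populations; the stratum-specific rates are the causally relevant ones.
Within each level — recent employment: 59.7% vs 78.1%; long-term unemployed: 15.7% vs 35.0% — the classroom track is higher every time.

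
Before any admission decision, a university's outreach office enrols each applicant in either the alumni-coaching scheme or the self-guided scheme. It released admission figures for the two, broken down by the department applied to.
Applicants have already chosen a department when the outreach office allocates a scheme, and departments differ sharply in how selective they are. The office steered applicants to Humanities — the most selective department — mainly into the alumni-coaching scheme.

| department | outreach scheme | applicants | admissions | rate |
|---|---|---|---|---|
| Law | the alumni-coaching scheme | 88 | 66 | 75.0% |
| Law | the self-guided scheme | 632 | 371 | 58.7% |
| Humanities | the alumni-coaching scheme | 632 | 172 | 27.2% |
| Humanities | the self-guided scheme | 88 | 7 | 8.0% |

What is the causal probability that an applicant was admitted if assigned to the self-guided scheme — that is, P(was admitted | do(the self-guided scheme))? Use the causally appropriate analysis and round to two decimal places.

The stratified and pooled comparisons disagree (the alumni-coaching scheme wins within each department; the self-guided scheme wins overall), so the answer turns on the causal role of department.
Nothing the outreach scheme does changes department; the imbalance is an allocation artefact. With department also predicting the outcome, the pooled figure is confounded, and the within-stratum comparison is the causal one.
Standardising the self-guided scheme to the population department mix: 0.500·371/632 + 0.500·7/88 = 0.333.

0.33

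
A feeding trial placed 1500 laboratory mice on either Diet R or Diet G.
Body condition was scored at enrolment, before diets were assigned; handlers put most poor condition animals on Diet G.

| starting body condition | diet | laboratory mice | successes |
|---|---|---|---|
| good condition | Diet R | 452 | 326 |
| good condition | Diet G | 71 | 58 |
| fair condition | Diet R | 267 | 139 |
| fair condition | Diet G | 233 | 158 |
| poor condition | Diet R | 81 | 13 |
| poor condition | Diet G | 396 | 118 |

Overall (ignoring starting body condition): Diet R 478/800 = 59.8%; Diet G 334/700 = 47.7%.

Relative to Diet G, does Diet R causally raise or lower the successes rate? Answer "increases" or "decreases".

decreases

Starting body condition satisfies the back-door criterion: it is not a descendant of the diet, and it blocks the spurious path from diet to outcome. Adjusting for it (i.e., using the within-starting body condition rates) gives the causal effect.
Within each level — good condition: 72.1% vs 81.7%; fair condition: 52.1% vs 67.8%; poor condition: 16.0% vs 29.8% — Diet G is higher every time.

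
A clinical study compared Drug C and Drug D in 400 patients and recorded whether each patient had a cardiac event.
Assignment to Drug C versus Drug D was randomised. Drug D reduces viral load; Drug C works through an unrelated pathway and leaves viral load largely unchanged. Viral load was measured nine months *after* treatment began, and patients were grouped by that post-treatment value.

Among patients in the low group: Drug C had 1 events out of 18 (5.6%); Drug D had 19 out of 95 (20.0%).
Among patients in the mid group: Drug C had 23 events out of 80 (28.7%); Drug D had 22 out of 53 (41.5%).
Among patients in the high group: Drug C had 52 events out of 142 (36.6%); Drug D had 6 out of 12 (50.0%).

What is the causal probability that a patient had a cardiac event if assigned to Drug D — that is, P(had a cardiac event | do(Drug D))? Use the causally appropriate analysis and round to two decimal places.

The viral load-specific comparison favours Drug C throughout, but the pooled figures favour Drug D. The question is whether to condition on viral load.
Viral load is downstream of the drug. One should not condition on a consequence of treatment, so the overall rates are the right comparison.
So P(outcome | do(Drug D)) is just the pooled rate for Drug D: 47/160 = 0.294.

0.29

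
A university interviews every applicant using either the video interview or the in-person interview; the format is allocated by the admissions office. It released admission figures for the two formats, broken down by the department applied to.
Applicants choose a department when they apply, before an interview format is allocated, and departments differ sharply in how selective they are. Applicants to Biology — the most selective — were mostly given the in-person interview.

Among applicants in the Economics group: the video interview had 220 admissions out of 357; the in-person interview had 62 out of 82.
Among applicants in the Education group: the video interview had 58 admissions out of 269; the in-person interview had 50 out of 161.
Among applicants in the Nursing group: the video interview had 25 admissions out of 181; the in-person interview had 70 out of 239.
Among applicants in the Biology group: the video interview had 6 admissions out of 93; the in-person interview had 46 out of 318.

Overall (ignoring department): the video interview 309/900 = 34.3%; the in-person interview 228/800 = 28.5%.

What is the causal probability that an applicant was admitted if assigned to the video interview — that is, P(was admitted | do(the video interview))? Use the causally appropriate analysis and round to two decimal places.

The stratified and pooled comparisons disagree (the in-person interview wins within each department; the video interview wins overall), so the answer turns on the causal role of department.
Department is set before the interview format has any effect — it is not caused by the interview format — and it independently drives the outcome. That makes it a confounder, so the causal comparison is within department levels.
Standardising the video interview to the population department mix: 0.258·220/357 + 0.253·58/269 + 0.247·25/181 + 0.242·6/93 = 0.263.

0.26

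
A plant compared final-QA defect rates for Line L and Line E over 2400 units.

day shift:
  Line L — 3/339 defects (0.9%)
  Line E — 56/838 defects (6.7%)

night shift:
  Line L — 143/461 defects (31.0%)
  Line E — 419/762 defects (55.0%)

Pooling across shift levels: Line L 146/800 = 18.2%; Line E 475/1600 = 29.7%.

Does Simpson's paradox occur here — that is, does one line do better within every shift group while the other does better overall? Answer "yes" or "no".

no

Within each shift level (day shift 0.9% vs 6.7%; night shift 31.0% vs 55.0%), Line L has the lower rate every time. Pooled: 18.2% vs 29.7% — Line L has the lower rate overall. They agree.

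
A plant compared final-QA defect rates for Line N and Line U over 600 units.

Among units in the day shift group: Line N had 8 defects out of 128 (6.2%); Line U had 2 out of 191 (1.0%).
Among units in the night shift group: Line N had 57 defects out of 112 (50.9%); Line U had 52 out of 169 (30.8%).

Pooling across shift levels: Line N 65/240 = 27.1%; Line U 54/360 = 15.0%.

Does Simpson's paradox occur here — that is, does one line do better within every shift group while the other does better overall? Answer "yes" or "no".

no

Within each shift level (day shift 6.2% vs 1.0%; night shift 50.9% vs 30.8%), Line U has the lower rate every time. Pooled: 27.1% vs 15.0% — Line U has the lower rate overall. They agree.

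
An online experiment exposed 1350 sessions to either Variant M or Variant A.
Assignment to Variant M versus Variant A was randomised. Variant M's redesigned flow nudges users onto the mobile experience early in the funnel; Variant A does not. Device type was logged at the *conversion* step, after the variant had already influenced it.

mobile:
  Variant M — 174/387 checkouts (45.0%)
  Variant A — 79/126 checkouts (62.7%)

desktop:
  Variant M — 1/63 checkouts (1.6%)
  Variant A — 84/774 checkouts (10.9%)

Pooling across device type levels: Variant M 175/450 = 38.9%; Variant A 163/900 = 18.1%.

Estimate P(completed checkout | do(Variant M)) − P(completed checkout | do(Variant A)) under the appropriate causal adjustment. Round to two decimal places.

Device type is recorded after the variant and is itself shifted by it — it sits on the causal path from variant to outcome. Conditioning on a mediator would strip out part of the effect we want; the pooled comparison gives the total causal effect.
The causal difference is the pooled difference: 0.389 − 0.181 = +0.208.

+0.21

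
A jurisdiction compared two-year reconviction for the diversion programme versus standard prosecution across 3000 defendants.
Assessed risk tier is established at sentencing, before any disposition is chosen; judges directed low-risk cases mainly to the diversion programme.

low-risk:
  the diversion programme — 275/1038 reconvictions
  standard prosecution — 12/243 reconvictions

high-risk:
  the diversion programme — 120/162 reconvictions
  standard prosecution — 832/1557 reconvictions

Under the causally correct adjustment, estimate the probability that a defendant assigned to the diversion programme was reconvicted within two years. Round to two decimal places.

0.54

The stratified and pooled comparisons disagree (standard prosecution wins within each assessed risk tier; the diversion programme wins overall), so the answer turns on the causal role of assessed risk tier.
Nothing the disposition does changes assessed risk tier; the imbalance is an allocation artefact. With assessed risk tier also predicting the outcome, the pooled figure is confounded, and the within-stratum comparison is the causal one.
Standardising the diversion programme to the population assessed risk tier mix: 0.427·275/1038 + 0.573·120/162 = 0.538.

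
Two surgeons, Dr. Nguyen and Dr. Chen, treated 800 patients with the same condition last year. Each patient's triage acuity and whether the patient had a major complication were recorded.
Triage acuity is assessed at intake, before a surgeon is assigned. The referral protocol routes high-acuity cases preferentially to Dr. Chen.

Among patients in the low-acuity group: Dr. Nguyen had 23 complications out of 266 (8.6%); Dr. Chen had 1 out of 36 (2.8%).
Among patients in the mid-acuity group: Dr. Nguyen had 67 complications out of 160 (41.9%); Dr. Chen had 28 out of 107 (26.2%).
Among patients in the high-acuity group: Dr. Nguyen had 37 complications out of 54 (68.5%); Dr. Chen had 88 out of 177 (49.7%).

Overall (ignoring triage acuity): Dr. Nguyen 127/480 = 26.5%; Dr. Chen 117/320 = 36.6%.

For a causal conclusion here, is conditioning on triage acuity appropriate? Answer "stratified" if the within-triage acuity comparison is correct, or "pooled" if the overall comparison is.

The stratified and pooled comparisons disagree (Dr. Chen wins within each triage acuity; Dr. Nguyen wins overall), so the answer turns on the causal role of triage acuity.
The imbalance in triage acuity arose from how patients were allocated, not from anything the surgeon did; and triage acuity independently affects the outcome. The pooled gap is confounded — condition on triage acuity.
Within each level — low-acuity: 8.6% vs 2.8%; mid-acuity: 41.9% vs 26.2%; high-acuity: 68.5% vs 49.7% — Dr. Chen is lower every time.

stratified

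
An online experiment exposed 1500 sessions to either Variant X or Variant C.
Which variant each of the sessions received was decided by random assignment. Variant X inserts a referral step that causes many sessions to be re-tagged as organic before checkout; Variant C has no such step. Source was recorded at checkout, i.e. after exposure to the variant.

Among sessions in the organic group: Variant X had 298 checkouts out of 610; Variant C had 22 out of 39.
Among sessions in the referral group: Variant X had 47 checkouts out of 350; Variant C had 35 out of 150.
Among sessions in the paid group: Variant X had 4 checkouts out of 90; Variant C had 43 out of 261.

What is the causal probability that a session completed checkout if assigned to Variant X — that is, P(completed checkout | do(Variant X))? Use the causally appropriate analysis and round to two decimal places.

The traffic source-specific comparison favours Variant C throughout, but the pooled figures favour Variant X. The question is whether to condition on traffic source.
Stratifying would compare variants among sessions the variants themselves sorted into traffic source groups — a form of selection on an intermediate. The unconditioned pooled rates give the total causal effect.
So P(outcome | do(Variant X)) is just the pooled rate for Variant X: 349/1050 = 0.332.

0.33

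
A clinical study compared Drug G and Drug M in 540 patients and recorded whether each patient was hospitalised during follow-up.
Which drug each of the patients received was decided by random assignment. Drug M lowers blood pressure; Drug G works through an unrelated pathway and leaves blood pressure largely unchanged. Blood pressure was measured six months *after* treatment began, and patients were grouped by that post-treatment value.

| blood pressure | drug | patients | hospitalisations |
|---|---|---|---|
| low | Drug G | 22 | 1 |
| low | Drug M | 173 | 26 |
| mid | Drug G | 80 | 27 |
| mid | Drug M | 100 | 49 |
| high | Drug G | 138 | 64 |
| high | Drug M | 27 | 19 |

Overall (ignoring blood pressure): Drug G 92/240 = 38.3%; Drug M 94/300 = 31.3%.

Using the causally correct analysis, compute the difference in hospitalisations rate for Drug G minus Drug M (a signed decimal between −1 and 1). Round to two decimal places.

+0.07

Blood pressure lies on the pathway drug → blood pressure → outcome, so adjusting for it blocks the indirect effect. For the total causal effect of drug, use the unadjusted pooled rates.
The causal difference is the pooled difference: 0.383 − 0.313 = +0.070.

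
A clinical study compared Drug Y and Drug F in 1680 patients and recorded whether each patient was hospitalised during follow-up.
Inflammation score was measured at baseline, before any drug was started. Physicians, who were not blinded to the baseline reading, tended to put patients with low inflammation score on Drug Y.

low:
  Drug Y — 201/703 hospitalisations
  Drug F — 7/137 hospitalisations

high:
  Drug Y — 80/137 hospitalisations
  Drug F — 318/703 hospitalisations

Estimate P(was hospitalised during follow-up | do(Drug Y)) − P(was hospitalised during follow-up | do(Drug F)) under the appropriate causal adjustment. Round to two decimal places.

Inflammation score is set before the drug has any effect — it is not caused by the drug — and it independently drives the outcome. That makes it a confounder, so the causal comparison is within inflammation score levels.
Adjusting over the population distribution of inflammation score: 0.500·(0.286−0.051) + 0.500·(0.584−0.452) = +0.183.

+0.18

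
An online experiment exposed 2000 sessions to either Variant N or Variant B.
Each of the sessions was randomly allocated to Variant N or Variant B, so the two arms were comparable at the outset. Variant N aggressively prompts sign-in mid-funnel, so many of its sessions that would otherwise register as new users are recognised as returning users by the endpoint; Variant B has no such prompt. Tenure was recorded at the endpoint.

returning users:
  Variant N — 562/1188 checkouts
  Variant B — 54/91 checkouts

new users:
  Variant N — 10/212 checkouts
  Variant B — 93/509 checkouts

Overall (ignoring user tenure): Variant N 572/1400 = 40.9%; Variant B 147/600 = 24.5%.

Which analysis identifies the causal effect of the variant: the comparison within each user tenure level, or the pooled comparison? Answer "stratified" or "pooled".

User tenure is recorded after the variant and is itself shifted by it — it sits on the causal path from variant to outcome. Conditioning on a mediator would strip out part of the effect we want; the pooled comparison gives the total causal effect.
Pooled: Variant N 40.9% vs Variant B 24.5%; Variant N is higher overall.

pooled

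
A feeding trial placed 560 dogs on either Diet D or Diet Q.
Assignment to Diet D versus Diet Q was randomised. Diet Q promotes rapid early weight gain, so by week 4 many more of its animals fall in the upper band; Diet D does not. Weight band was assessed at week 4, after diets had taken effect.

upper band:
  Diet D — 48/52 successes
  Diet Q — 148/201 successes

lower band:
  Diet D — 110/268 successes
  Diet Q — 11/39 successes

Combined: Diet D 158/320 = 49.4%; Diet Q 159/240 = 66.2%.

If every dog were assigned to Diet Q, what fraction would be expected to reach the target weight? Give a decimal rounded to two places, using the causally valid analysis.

Within every week-4 weight band level Diet D has the higher rate, yet pooled Diet Q does — Simpson's reversal.
The distribution of week-4 weight band is itself part of what the diet does — it is an intermediate outcome. Holding it fixed would remove that part of the effect; the total effect is the pooled difference.
So P(outcome | do(Diet Q)) is just the pooled rate for Diet Q: 159/240 = 0.662.

0.66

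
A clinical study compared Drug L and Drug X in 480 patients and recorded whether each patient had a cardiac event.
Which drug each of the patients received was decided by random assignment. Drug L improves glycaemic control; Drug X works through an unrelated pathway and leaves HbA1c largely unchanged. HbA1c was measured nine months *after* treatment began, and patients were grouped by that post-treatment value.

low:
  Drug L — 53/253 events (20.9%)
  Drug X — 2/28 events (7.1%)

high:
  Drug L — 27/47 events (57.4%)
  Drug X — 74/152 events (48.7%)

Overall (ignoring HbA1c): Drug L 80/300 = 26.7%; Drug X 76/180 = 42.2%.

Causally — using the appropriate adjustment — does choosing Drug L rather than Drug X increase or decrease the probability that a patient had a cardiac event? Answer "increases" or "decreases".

The distribution of HbA1c is itself part of what the drug does — it is an intermediate outcome. Holding it fixed would remove that part of the effect; the total effect is the pooled difference.
Pooled: Drug L 26.7% vs Drug X 42.2%; Drug L is lower overall.

decreases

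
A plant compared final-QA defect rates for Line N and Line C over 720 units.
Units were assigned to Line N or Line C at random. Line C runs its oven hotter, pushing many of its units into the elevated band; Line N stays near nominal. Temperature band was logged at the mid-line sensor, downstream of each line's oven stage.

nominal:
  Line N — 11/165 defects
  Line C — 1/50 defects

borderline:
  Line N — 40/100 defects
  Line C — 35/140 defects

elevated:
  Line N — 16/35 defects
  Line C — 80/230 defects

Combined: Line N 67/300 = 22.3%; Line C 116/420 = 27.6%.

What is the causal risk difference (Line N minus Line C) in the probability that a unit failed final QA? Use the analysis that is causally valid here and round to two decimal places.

-0.05

The in-process temperature band-specific comparison favours Line C throughout, but the pooled figures favour Line N. The question is whether to condition on in-process temperature band.
Stratifying would compare lines among units the lines themselves sorted into in-process temperature band groups — a form of selection on an intermediate. The unconditioned pooled rates give the total causal effect.
The causal difference is the pooled difference: 0.223 − 0.276 = -0.053.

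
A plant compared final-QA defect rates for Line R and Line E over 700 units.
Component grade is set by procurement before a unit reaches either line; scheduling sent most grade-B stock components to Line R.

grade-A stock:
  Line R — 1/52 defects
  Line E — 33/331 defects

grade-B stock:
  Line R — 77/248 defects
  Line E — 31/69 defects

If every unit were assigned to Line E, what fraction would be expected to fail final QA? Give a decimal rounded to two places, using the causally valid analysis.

0.26

Line R is lower inside every component grade stratum but Line E is lower in aggregate. Whether to stratify depends on how component grade relates to the line.
Component grade is set before the line has any effect — it is not caused by the line — and it independently drives the outcome. That makes it a confounder, so the causal comparison is within component grade levels.
Standardising Line E to the population component grade mix: 0.547·33/331 + 0.453·31/69 = 0.258.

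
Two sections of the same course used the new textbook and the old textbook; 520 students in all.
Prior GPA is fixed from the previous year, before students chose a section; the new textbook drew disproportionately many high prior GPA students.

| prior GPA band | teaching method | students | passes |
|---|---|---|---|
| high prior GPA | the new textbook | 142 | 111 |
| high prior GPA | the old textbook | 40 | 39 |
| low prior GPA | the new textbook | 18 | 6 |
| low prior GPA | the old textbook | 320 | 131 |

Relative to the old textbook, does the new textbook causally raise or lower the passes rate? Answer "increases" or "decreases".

decreases

Since prior GPA band is a pre-existing factor (not a product of the teaching method) and it affects the outcome on its own, it is a confounder. The stratified rates, not the pooled rate, identify the causal effect.
Within each level — high prior GPA: 78.2% vs 97.5%; low prior GPA: 33.3% vs 40.9% — the old textbook is higher every time.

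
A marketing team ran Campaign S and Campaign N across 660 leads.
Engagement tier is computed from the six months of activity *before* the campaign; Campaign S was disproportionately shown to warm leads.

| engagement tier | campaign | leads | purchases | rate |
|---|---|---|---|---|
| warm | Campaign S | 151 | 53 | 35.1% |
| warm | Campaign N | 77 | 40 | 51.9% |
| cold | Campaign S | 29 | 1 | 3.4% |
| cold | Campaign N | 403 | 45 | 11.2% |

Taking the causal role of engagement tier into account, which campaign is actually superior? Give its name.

Campaign N

Engagement tier is set before the campaign has any effect — it is not caused by the campaign — and it independently drives the outcome. That makes it a confounder, so the causal comparison is within engagement tier levels.
Within each level — warm: 35.1% vs 51.9%; cold: 3.4% vs 11.2% — Campaign N is higher every time.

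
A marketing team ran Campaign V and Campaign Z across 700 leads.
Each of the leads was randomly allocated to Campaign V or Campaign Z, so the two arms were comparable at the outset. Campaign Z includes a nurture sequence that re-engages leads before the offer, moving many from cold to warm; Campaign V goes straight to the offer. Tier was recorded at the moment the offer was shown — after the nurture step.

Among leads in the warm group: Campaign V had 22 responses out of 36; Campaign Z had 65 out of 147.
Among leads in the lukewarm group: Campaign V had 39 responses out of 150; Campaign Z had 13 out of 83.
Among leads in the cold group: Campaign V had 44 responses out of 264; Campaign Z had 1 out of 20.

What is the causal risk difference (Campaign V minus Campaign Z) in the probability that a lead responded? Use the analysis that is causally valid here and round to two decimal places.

-0.08

Engagement tier is downstream of the campaign. One should not condition on a consequence of treatment, so the overall rates are the right comparison.
The causal difference is the pooled difference: 0.233 − 0.316 = -0.083.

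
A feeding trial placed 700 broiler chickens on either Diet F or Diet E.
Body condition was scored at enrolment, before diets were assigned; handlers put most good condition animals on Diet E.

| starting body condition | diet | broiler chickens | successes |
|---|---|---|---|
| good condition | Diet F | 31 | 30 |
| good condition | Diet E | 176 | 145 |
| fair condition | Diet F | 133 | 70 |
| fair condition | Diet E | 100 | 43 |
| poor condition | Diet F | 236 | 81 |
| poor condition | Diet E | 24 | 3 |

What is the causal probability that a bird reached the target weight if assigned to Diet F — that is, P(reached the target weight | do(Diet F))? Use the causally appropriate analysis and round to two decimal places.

0.59

Within every starting body condition level Diet F has the higher rate, yet pooled Diet E does — Simpson's reversal.
The imbalance in starting body condition arose from how broiler chickens were allocated, not from anything the diet did; and starting body condition independently affects the outcome. The pooled gap is confounded — condition on starting body condition.
Standardising Diet F to the population starting body condition mix: 0.296·30/31 + 0.333·70/133 + 0.371·81/236 = 0.589.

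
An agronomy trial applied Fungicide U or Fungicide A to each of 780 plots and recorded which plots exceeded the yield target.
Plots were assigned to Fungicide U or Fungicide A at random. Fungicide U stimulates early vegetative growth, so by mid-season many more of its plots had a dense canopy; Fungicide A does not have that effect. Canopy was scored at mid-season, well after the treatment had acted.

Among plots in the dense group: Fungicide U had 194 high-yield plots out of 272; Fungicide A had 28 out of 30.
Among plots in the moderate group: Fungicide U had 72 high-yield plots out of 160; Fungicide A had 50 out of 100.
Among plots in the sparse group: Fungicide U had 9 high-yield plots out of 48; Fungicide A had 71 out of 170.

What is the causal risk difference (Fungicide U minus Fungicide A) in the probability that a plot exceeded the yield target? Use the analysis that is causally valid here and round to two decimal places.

Fungicide A is higher inside every mid-season canopy stratum but Fungicide U is higher in aggregate. Whether to stratify depends on how mid-season canopy relates to the fungicide.
Mid-season canopy here is a post-treatment variable shaped by the fungicide; conditioning on it would introduce bias rather than remove it. The overall comparison is the causal one.
The causal difference is the pooled difference: 0.573 − 0.497 = +0.076.

+0.08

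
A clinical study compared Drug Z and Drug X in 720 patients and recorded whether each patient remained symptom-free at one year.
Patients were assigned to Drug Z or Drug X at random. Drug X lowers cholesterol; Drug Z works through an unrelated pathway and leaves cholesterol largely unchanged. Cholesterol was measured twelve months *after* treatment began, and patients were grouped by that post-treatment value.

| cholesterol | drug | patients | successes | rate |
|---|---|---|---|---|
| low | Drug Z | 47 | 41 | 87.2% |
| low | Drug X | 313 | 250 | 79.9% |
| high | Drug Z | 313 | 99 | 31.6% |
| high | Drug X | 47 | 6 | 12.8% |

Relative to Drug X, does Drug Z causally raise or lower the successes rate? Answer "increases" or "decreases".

decreases

Within every cholesterol level Drug Z has the higher rate, yet pooled Drug X does — Simpson's reversal.
The distribution of cholesterol is itself part of what the drug does — it is an intermediate outcome. Holding it fixed would remove that part of the effect; the total effect is the pooled difference.
Pooled: Drug Z 38.9% vs Drug X 71.1%; Drug X is higher overall.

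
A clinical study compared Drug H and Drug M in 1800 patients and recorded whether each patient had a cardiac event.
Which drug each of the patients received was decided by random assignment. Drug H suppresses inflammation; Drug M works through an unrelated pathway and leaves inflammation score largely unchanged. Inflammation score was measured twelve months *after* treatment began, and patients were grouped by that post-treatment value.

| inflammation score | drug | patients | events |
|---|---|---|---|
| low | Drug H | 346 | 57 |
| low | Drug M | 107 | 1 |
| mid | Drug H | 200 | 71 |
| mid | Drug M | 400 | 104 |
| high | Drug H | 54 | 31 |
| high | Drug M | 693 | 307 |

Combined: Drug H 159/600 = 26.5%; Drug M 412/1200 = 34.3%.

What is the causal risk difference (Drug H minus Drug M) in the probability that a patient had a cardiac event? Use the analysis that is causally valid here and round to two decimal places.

The inflammation score-specific comparison favours Drug M throughout, but the pooled figures favour Drug H. The question is whether to condition on inflammation score.
The distribution of inflammation score is itself part of what the drug does — it is an intermediate outcome. Holding it fixed would remove that part of the effect; the total effect is the pooled difference.
The causal difference is the pooled difference: 0.265 − 0.343 = -0.078.

-0.08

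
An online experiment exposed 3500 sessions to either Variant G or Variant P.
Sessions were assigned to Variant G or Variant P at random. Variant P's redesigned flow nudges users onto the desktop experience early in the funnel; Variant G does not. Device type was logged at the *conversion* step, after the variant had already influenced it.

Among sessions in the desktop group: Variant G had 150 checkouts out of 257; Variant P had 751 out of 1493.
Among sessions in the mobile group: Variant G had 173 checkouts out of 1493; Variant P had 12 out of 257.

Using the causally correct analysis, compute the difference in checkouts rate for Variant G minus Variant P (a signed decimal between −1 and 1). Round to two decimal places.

-0.25

The stratified and pooled comparisons disagree (Variant G wins within each device type; Variant P wins overall), so the answer turns on the causal role of device type.
Device type is downstream of the variant. One should not condition on a consequence of treatment, so the overall rates are the right comparison.
The causal difference is the pooled difference: 0.185 − 0.436 = -0.251.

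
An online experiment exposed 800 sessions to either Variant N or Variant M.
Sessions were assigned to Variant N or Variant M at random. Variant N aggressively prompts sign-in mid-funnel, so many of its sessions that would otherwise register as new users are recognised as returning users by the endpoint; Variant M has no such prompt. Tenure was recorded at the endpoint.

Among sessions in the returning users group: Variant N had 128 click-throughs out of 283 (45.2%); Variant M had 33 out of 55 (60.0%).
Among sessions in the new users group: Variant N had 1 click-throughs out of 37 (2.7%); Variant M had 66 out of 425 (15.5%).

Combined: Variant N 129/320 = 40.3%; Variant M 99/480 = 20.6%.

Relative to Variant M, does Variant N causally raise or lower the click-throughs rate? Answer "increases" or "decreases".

increases

Variant M is higher inside every user tenure stratum but Variant N is higher in aggregate. Whether to stratify depends on how user tenure relates to the variant.
The distribution of user tenure is itself part of what the variant does — it is an intermediate outcome. Holding it fixed would remove that part of the effect; the total effect is the pooled difference.
Pooled: Variant N 40.3% vs Variant M 20.6%; Variant N is higher overall.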